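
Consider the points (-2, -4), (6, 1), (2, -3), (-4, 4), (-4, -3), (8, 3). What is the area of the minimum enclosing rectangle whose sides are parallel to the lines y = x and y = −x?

117

In coordinates u = x + y, v = x − y the rectangle is axis-aligned; the map (x,y)→(u,v) scales areas by 2.
u-values: -6, 7, -1, 0, -7, 11; range = 11 − (-7) = 18.
v-values: 2, 5, 5, -8, -1, 5; range = 5 − (-8) = 13.
Area = (18 × 13) / 2 = 117.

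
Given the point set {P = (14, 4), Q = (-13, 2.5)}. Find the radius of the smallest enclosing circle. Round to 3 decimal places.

13.521

The smallest circle enclosing two points has them as diameter endpoints.
Centre = midpoint = (0.5, 3.25); r² = |PQ|²/4 = 731.25/4 = 182.8125.
r = √(182.8125) ≈ 13.521.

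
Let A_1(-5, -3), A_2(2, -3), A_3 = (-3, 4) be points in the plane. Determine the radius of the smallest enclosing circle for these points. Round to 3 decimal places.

Side lengths²: A_1A_2² = 49, A_1A_3² = 53, A_2A_3² = 74.
Since A_2A_3² = 74 < 53 + 49 = 102, the triangle is acute, so the smallest enclosing circle is the circumcircle.
Circumcentre = (-1.5, -3/14), r² = 1961/98.
r = √(1961/98) ≈ 4.473.

4.473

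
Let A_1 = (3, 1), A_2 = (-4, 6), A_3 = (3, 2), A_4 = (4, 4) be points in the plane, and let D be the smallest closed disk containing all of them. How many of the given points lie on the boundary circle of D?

By Welzl's lemma the MEC is supported by two points (diametrically opposite) or three points (on a circumcircle).
The minimum enclosing circle is determined by three boundary points: A_1, A_2, A_4.
Their circumcentre is (-4/13, 49/13) with r² = 3145/169.
The farthest remaining point A_3 is at distance² 2378/169 ≤ 3145/169.
The points at distance exactly r from the centre are A_1, A_2, A_4 — 3 points.

3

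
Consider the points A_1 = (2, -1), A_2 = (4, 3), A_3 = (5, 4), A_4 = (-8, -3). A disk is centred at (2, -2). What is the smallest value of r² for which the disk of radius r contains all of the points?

The required radius is the distance from (2, -2) to the farthest point.
Squared distances: 1, 29, 45, 101.
Maximum is 101, attained at A_4.

101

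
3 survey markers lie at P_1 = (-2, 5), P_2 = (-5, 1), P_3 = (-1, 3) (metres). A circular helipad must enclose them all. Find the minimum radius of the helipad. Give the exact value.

Side lengths²: P_1P_2² = 25, P_1P_3² = 5, P_2P_3² = 20.
Since P_1P_2² = 25 ≥ 20 + 5 = 25, the angle opposite P_1P_2 is not acute, so the smallest enclosing circle has P_1P_2 as diameter.
Centre = midpoint of P_1P_2 = (-3.5, 3), r² = 25/4 = 6.25.
r = √(6.25) = 2.5.

2.5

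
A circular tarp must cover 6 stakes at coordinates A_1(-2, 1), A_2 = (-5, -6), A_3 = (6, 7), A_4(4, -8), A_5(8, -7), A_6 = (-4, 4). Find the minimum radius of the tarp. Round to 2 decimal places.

By Welzl's lemma the MEC is supported by two points (diametrically opposite) or three points (on a circumcircle).
The minimum enclosing circle is determined by three boundary points: A_2, A_3, A_5.
Their circumcentre is (35/18, -13/18) with r² = 12325/162.
The farthest remaining point A_6 is at distance² 9337/162 ≤ 12325/162.
r = √(12325/162) ≈ 8.72.

8.72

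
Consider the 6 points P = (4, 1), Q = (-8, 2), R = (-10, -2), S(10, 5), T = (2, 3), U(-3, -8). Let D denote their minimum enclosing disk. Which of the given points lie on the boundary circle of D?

A smallest enclosing disk is always determined by at most three of the input points on its boundary.
The farthest pair is R–S with squared distance 449. The circle on this segment as diameter has centre (0, 1.5) and r² = 449/4 = 112.25.
Check P: distance² to centre = 16.25 ≤ 112.25, so it lies inside.
All remaining points lie in this disk, and no smaller disk contains both endpoints, so this is the minimum enclosing circle.
The points at distance exactly r from the centre are R, S — 2 points.

R, S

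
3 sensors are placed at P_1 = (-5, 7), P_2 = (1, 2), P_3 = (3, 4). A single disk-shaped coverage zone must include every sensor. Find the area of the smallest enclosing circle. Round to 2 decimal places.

57.33

Side lengths²: P_1P_2² = 61, P_1P_3² = 73, P_2P_3² = 8.
Since P_1P_3² = 73 ≥ 61 + 8 = 69, the angle opposite P_1P_3 is not acute, so the smallest enclosing circle has P_1P_3 as diameter.
Centre = midpoint of P_1P_3 = (-1, 5.5), r² = 73/4 = 18.25.
Area = π·r² = π·18.25 ≈ 57.33.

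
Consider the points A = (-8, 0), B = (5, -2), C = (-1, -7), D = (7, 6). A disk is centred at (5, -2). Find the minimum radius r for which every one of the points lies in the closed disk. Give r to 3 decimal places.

13.153

The required radius is the distance from (5, -2) to the farthest point.
Squared distances: 173, 0, 61, 68.
Maximum is 173, attained at A.
r = √173 ≈ 13.153.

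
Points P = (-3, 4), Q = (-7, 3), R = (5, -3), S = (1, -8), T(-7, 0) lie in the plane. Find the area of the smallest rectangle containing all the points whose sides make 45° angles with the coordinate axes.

85.5

In coordinates u = x + y, v = x − y the rectangle is axis-aligned; the map (x,y)→(u,v) scales areas by 2.
u-values: 1, -4, 2, -7, -7; range = 2 − (-7) = 9.
v-values: -7, -10, 8, 9, -7; range = 9 − (-10) = 19.
Area = (9 × 19) / 2 = 85.5.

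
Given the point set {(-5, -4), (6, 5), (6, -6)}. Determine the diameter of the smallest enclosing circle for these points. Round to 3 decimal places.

14.446

Call the three points A, B, C in the order given.
Side lengths²: AB² = 202, AC² = 125, BC² = 121.
Since AB² = 202 < 125 + 121 = 246, the triangle is acute, so the smallest enclosing circle is the circumcircle.
Circumcentre = (29/22, -0.5), r² = 12625/242.
Diameter = 2r = 2√(12625/242) ≈ 14.446.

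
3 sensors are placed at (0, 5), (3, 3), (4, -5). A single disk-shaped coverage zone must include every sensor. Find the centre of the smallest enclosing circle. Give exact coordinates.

(2, 0)

Call the three points A, B, C in the order given.
Side lengths²: AB² = 13, AC² = 116, BC² = 65.
Since AC² = 116 ≥ 65 + 13 = 78, the angle opposite AC is not acute, so the smallest enclosing circle has AC as diameter.
Centre = midpoint of AC = (2, 0), r² = 116/4 = 29.
Centre = (2, 0).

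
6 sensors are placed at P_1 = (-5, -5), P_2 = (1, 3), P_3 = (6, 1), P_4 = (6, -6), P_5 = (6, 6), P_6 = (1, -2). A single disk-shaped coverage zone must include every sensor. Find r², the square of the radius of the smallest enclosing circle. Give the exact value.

By Welzl's lemma the MEC is supported by two points (diametrically opposite) or three points (on a circumcircle).
The minimum enclosing circle is determined by three boundary points: P_1, P_4, P_5.
Their circumcentre is (1, 0) with r² = 61.
The farthest remaining point P_3 is at distance² 26 ≤ 61.

61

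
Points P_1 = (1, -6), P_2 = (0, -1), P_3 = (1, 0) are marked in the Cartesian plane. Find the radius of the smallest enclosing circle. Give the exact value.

Side lengths²: P_1P_2² = 26, P_1P_3² = 36, P_2P_3² = 2.
Since P_1P_3² = 36 ≥ 26 + 2 = 28, the angle opposite P_1P_3 is not acute, so the smallest enclosing circle has P_1P_3 as diameter.
Centre = midpoint of P_1P_3 = (1, -3), r² = 36/4 = 9.
r = √9 = 3.

3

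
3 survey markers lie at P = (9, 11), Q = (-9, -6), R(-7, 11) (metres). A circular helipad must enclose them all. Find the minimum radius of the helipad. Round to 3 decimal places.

12.379

Side lengths²: PQ² = 613, PR² = 256, QR² = 293.
Since PQ² = 613 ≥ 293 + 256 = 549, the angle opposite PQ is not acute, so the smallest enclosing circle has PQ as diameter.
Centre = midpoint of PQ = (0, 2.5), r² = 613/4 = 153.25.
r = √(153.25) ≈ 12.379.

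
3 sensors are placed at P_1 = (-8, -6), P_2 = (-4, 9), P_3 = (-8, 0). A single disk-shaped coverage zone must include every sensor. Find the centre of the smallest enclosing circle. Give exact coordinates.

Side lengths²: P_1P_2² = 241, P_1P_3² = 36, P_2P_3² = 97.
Since P_1P_2² = 241 ≥ 97 + 36 = 133, the angle opposite P_1P_2 is not acute, so the smallest enclosing circle has P_1P_2 as diameter.
Centre = midpoint of P_1P_2 = (-6, 1.5), r² = 241/4 = 60.25.
Centre = (-6, 1.5).

(-6, 1.5)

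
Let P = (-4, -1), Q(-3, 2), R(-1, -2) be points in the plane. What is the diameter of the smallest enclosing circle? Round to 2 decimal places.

4.47

Side lengths²: PQ² = 10, PR² = 10, QR² = 20.
Since QR² = 20 ≥ 10 + 10 = 20, the angle opposite QR is not acute, so the smallest enclosing circle has QR as diameter.
Centre = midpoint of QR = (-2, 0), r² = 20/4 = 5.
Diameter = 2r = 2√5 ≈ 4.47.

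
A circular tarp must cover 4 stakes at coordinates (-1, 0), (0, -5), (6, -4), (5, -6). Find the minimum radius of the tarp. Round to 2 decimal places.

4.24

A smallest enclosing disk is always determined by at most three of the input points on its boundary.
The farthest pair is (-1, 0)–(5, -6) with squared distance 72. The circle on this segment as diameter has centre (2, -3) and r² = 72/4 = 18.
Check (0, -5): distance² to centre = 8 ≤ 18, so it lies inside.
All remaining points lie in this disk, and no smaller disk contains both endpoints, so this is the minimum enclosing circle.
r = √18 ≈ 4.24.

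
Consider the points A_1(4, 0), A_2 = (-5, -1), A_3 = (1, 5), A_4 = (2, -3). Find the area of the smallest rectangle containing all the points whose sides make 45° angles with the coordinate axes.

54

In coordinates u = x + y, v = x − y the rectangle is axis-aligned; the map (x,y)→(u,v) scales areas by 2.
u-values: 4, -6, 6, -1; range = 6 − (-6) = 12.
v-values: 4, -4, -4, 5; range = 5 − (-4) = 9.
Area = (12 × 9) / 2 = 54.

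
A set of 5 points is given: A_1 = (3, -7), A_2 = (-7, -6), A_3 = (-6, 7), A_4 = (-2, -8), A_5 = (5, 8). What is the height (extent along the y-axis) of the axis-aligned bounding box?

16

max y = 8, min y = -8, so height = 16.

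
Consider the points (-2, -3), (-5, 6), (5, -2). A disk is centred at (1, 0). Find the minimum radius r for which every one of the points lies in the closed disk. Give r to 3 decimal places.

8.485

The required radius is the distance from (1, 0) to the farthest point.
Squared distances: 18, 72, 20.
Maximum is 72, attained at (-5, 6).
r = √72 ≈ 8.485.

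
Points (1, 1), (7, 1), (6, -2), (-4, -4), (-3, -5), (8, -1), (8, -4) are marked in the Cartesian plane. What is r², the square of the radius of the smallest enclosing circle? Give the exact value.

38.25

By Welzl's lemma the MEC is supported by two points (diametrically opposite) or three points (on a circumcircle).
The farthest pair is (-4, -4)–(8, -1) with squared distance 153. The circle on this segment as diameter has centre (2, -2.5) and r² = 153/4 = 38.25.
Check (1, 1): distance² to centre = 13.25 ≤ 38.25, so it lies inside.
All remaining points lie in this disk, and no smaller disk contains both endpoints, so this is the minimum enclosing circle.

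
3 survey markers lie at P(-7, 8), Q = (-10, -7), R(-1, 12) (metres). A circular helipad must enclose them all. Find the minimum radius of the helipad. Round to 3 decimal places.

10.512

Side lengths²: PQ² = 234, PR² = 52, QR² = 442.
Since QR² = 442 ≥ 234 + 52 = 286, the angle opposite QR is not acute, so the smallest enclosing circle has QR as diameter.
Centre = midpoint of QR = (-5.5, 2.5), r² = 442/4 = 110.5.
r = √(110.5) ≈ 10.512.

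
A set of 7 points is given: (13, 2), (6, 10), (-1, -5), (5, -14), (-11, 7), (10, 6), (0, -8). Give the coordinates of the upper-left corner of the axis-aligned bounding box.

(-11, 10)

x-range [-11, 13], y-range [-14, 10].
The upper-left corner is (-11, 10).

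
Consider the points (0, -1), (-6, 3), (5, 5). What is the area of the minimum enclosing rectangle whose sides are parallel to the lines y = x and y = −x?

In coordinates u = x + y, v = x − y the rectangle is axis-aligned; the map (x,y)→(u,v) scales areas by 2.
u-values: -1, -3, 10; range = 10 − (-3) = 13.
v-values: 1, -9, 0; range = 1 − (-9) = 10.
Area = (13 × 10) / 2 = 65.

65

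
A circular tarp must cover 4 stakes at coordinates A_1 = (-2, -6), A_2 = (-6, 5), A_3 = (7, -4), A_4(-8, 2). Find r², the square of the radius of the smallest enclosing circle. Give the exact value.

The minimum enclosing circle of a finite set is fixed by two of the points (as a diameter) or three (as a circumcircle).
The minimum enclosing circle is determined by three boundary points: A_2, A_3, A_4.
Their circumcentre is (-17/38, -33/38) with r² = 47125/722.
The farthest remaining point A_1 is at distance² 20753/722 ≤ 47125/722.

47125/722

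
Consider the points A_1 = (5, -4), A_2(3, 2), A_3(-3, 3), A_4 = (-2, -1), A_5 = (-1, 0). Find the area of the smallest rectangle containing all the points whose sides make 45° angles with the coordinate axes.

60

In coordinates u = x + y, v = x − y the rectangle is axis-aligned; the map (x,y)→(u,v) scales areas by 2.
u-values: 1, 5, 0, -3, -1; range = 5 − (-3) = 8.
v-values: 9, 1, -6, -1, -1; range = 9 − (-6) = 15.
Area = (8 × 15) / 2 = 60.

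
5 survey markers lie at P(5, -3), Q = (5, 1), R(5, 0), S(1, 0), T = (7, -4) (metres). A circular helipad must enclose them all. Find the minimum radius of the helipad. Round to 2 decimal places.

3.61

By Welzl's lemma the MEC is supported by two points (diametrically opposite) or three points (on a circumcircle).
The farthest pair is S–T with squared distance 52. The circle on this segment as diameter has centre (4, -2) and r² = 52/4 = 13.
Check P: distance² to centre = 2 ≤ 13, so it lies inside.
All remaining points lie in this disk, and no smaller disk contains both endpoints, so this is the minimum enclosing circle.
r = √13 ≈ 3.61.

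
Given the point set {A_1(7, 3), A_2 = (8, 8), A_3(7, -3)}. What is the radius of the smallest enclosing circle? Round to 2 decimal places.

Side lengths²: A_1A_2² = 26, A_1A_3² = 36, A_2A_3² = 122.
Since A_2A_3² = 122 ≥ 36 + 26 = 62, the angle opposite A_2A_3 is not acute, so the smallest enclosing circle has A_2A_3 as diameter.
Centre = midpoint of A_2A_3 = (7.5, 2.5), r² = 122/4 = 30.5.
r = √(30.5) ≈ 5.52.

5.52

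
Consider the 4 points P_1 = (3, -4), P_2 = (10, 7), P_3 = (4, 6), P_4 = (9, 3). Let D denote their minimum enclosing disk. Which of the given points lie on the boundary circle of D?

P_1, P_2

The farthest pair is P_1–P_2 with squared distance 170. The circle on this segment as diameter has centre (6.5, 1.5) and r² = 170/4 = 42.5.
Check P_3: distance² to centre = 26.5 ≤ 42.5, so it lies inside.
All remaining points lie in this disk, and no smaller disk contains both endpoints, so this is the minimum enclosing circle.
The points at distance exactly r from the centre are P_1, P_2 — 2 points.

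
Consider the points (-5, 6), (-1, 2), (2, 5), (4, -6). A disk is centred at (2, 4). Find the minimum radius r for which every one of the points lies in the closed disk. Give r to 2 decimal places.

10.20

The required radius is the distance from (2, 4) to the farthest point.
Squared distances: 53, 13, 1, 104.
Maximum is 104, attained at (4, -6).
r = √104 ≈ 10.20.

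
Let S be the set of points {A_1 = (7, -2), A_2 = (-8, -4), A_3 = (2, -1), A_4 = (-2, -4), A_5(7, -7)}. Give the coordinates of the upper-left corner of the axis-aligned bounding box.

x-range [-8, 7], y-range [-7, -1].
The upper-left corner is (-8, -1).

(-8, -1)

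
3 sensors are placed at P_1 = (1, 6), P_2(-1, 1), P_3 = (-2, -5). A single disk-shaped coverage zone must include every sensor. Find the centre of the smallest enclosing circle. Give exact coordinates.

(-0.5, 0.5)

Side lengths²: P_1P_2² = 29, P_1P_3² = 130, P_2P_3² = 37.
Since P_1P_3² = 130 ≥ 37 + 29 = 66, the angle opposite P_1P_3 is not acute, so the smallest enclosing circle has P_1P_3 as diameter.
Centre = midpoint of P_1P_3 = (-0.5, 0.5), r² = 130/4 = 32.5.
Centre = (-0.5, 0.5).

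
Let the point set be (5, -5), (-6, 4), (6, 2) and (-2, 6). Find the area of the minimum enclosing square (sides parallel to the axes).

144

The bounding box has width 12 and height 11.
An axis-aligned square enclosing the set must have side ≥ max(width, height).
So the minimum side is max(12, 11) = 12.
Area = 12² = 144.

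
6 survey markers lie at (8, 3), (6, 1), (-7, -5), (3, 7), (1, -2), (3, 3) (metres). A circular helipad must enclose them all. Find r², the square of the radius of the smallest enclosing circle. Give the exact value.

72.25

By Welzl's lemma the MEC is supported by two points (diametrically opposite) or three points (on a circumcircle).
The farthest pair is (8, 3)–(-7, -5) with squared distance 289. The circle on this segment as diameter has centre (0.5, -1) and r² = 289/4 = 72.25.
Check (6, 1): distance² to centre = 34.25 ≤ 72.25, so it lies inside.
All remaining points lie in this disk, and no smaller disk contains both endpoints, so this is the minimum enclosing circle.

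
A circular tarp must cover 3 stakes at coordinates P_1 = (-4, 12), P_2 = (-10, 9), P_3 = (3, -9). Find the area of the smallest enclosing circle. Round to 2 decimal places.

Side lengths²: P_1P_2² = 45, P_1P_3² = 490, P_2P_3² = 493.
Since P_2P_3² = 493 < 490 + 45 = 535, the triangle is acute, so the smallest enclosing circle is the circumcircle.
Circumcentre = (-31/14, 13/14), r² = 12325/98.
Area = π·r² = π·12325/98 ≈ 395.10.

395.10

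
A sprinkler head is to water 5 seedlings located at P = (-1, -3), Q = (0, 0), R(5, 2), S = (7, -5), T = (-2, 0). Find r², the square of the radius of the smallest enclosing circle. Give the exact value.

By Welzl's lemma the MEC is supported by two points (diametrically opposite) or three points (on a circumcircle).
The farthest pair is S–T with squared distance 106. The circle on this segment as diameter has centre (2.5, -2.5) and r² = 106/4 = 26.5.
Check P: distance² to centre = 12.5 ≤ 26.5, so it lies inside.
All remaining points lie in this disk, and no smaller disk contains both endpoints, so this is the minimum enclosing circle.

26.5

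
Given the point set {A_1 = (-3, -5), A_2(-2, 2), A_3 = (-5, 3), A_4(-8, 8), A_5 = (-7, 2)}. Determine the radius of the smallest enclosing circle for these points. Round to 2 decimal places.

The farthest pair is A_1–A_4 with squared distance 194. The circle on this segment as diameter has centre (-5.5, 1.5) and r² = 194/4 = 48.5.
Check A_2: distance² to centre = 12.5 ≤ 48.5, so it lies inside.
All remaining points lie in this disk, and no smaller disk contains both endpoints, so this is the minimum enclosing circle.
r = √(48.5) ≈ 6.96.

6.96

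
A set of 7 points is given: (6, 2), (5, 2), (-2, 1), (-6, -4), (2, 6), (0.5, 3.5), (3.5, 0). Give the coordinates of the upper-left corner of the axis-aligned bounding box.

(-6, 6)

x-range [-6, 6], y-range [-4, 6].
The upper-left corner is (-6, 6).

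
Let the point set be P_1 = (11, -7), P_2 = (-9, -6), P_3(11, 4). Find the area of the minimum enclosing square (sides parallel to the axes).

The bounding box has width 20 and height 11.
An axis-aligned square enclosing the set must have side ≥ max(width, height).
So the minimum side is max(20, 11) = 20.
Area = 20² = 400.

400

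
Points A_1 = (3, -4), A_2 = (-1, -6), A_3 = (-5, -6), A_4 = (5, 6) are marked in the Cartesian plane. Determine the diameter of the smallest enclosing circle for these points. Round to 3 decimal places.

15.620

The minimum enclosing circle of a finite set is fixed by two of the points (as a diameter) or three (as a circumcircle).
The farthest pair is A_3–A_4 with squared distance 244. The circle on this segment as diameter has centre (0, 0) and r² = 244/4 = 61.
Check A_1: distance² to centre = 25 ≤ 61, so it lies inside.
All remaining points lie in this disk, and no smaller disk contains both endpoints, so this is the minimum enclosing circle.
Diameter = 2r = 2√61 ≈ 15.620.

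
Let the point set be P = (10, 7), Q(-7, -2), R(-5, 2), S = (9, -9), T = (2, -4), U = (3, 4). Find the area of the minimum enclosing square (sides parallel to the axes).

The bounding box has width 17 and height 16.
An axis-aligned square enclosing the set must have side ≥ max(width, height).
So the minimum side is max(17, 16) = 17.
Area = 17² = 289.

289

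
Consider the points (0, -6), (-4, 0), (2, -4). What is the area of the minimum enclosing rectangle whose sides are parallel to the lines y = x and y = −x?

In coordinates u = x + y, v = x − y the rectangle is axis-aligned; the map (x,y)→(u,v) scales areas by 2.
u-values: -6, -4, -2; range = -2 − (-6) = 4.
v-values: 6, -4, 6; range = 6 − (-4) = 10.
Area = (4 × 10) / 2 = 20.

20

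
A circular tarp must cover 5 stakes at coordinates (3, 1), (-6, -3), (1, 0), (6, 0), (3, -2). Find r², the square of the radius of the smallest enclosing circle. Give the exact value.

The minimum enclosing circle of a finite set is fixed by two of the points (as a diameter) or three (as a circumcircle).
The farthest pair is (-6, -3)–(6, 0) with squared distance 153. The circle on this segment as diameter has centre (0, -1.5) and r² = 153/4 = 38.25.
Check (3, 1): distance² to centre = 15.25 ≤ 38.25, so it lies inside.
All remaining points lie in this disk, and no smaller disk contains both endpoints, so this is the minimum enclosing circle.

38.25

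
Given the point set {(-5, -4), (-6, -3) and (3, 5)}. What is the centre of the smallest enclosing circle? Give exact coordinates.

Call the three points A, B, C in the order given.
Side lengths²: AB² = 2, AC² = 145, BC² = 145.
Since BC² = 145 < 145 + 2 = 147, the triangle is acute, so the smallest enclosing circle is the circumcircle.
Circumcentre = (-43/34, 25/34), r² = 21025/578.
Centre = (-43/34, 25/34).

(-43/34, 25/34)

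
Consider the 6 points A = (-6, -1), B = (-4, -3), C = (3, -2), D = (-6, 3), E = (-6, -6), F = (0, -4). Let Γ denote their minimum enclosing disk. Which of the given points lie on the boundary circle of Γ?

C, D, E

The minimum enclosing circle of a finite set is fixed by two of the points (as a diameter) or three (as a circumcircle).
The minimum enclosing circle is determined by three boundary points: C, D, E.
Their circumcentre is (-47/18, -1.5) with r² = 5141/162.
The farthest remaining point F is at distance² 2117/162 ≤ 5141/162.
The points at distance exactly r from the centre are C, D, E — 3 points.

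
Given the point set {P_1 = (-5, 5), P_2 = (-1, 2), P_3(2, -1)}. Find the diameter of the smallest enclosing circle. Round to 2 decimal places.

Side lengths²: P_1P_2² = 25, P_1P_3² = 85, P_2P_3² = 18.
Since P_1P_3² = 85 ≥ 25 + 18 = 43, the angle opposite P_1P_3 is not acute, so the smallest enclosing circle has P_1P_3 as diameter.
Centre = midpoint of P_1P_3 = (-1.5, 2), r² = 85/4 = 21.25.
Diameter = 2r = 2√(21.25) ≈ 9.22.

9.22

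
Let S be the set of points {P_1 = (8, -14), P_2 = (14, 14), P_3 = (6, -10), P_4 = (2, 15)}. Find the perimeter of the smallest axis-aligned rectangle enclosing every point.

Width = max x − min x = 14 − 2 = 12.
Height = max y − min y = 15 − (-14) = 29.
Perimeter = 2(12 + 29) = 82.

82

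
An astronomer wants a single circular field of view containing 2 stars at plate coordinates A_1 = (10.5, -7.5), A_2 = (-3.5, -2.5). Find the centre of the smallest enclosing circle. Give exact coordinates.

The smallest circle enclosing two points has them as diameter endpoints.
Centre = midpoint = (3.5, -5); r² = |A_1A_2|²/4 = 221/4 = 55.25.
Centre = (3.5, -5).

(3.5, -5)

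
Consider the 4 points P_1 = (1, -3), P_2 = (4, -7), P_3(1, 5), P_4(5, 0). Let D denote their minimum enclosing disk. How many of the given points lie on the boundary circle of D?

A smallest enclosing disk is always determined by at most three of the input points on its boundary.
The farthest pair is P_2–P_3 with squared distance 153. The circle on this segment as diameter has centre (2.5, -1) and r² = 153/4 = 38.25.
Check P_1: distance² to centre = 6.25 ≤ 38.25, so it lies inside.
All remaining points lie in this disk, and no smaller disk contains both endpoints, so this is the minimum enclosing circle.
The points at distance exactly r from the centre are P_2, P_3 — 2 points.

2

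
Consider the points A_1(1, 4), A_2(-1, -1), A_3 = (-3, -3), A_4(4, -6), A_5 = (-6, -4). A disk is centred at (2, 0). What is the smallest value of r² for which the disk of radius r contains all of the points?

80

The required radius is the distance from (2, 0) to the farthest point.
Squared distances: 17, 10, 34, 40, 80.
Maximum is 80, attained at A_5.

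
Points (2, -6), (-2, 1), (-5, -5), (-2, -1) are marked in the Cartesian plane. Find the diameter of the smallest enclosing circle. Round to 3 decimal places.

8.498

The minimum enclosing circle is determined by three boundary points: (2, -6), (-2, 1), (-5, -5).
Their circumcentre is (-7/6, -19/6) with r² = 325/18.
The farthest remaining point (-2, -1) is at distance² 97/18 ≤ 325/18.
Diameter = 2r = 2√(325/18) ≈ 8.498.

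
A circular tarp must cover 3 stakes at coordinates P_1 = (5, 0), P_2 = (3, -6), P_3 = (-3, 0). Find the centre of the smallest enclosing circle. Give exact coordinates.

Side lengths²: P_1P_2² = 40, P_1P_3² = 64, P_2P_3² = 72.
Since P_2P_3² = 72 < 64 + 40 = 104, the triangle is acute, so the smallest enclosing circle is the circumcircle.
Circumcentre = (1, -2), r² = 20.
Centre = (1, -2).

(1, -2)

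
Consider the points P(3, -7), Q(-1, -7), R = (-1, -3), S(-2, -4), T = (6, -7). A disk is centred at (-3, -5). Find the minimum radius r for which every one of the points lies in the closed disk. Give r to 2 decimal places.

9.22

The required radius is the distance from (-3, -5) to the farthest point.
Squared distances: 40, 8, 8, 2, 85.
Maximum is 85, attained at T.
r = √85 ≈ 9.22.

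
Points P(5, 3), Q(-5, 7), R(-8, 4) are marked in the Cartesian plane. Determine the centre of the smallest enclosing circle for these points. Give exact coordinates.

Side lengths²: PQ² = 116, PR² = 170, QR² = 18.
Since PR² = 170 ≥ 116 + 18 = 134, the angle opposite PR is not acute, so the smallest enclosing circle has PR as diameter.
Centre = midpoint of PR = (-1.5, 3.5), r² = 170/4 = 42.5.
Centre = (-1.5, 3.5).

(-1.5, 3.5)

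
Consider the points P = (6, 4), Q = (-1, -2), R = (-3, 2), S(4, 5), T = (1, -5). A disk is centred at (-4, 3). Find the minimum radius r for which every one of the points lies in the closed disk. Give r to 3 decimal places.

The required radius is the distance from (-4, 3) to the farthest point.
Squared distances: 101, 34, 2, 68, 89.
Maximum is 101, attained at P.
r = √101 ≈ 10.050.

10.050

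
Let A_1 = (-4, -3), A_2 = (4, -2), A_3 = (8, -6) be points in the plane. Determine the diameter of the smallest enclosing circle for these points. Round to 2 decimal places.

Side lengths²: A_1A_2² = 65, A_1A_3² = 153, A_2A_3² = 32.
Since A_1A_3² = 153 ≥ 65 + 32 = 97, the angle opposite A_1A_3 is not acute, so the smallest enclosing circle has A_1A_3 as diameter.
Centre = midpoint of A_1A_3 = (2, -4.5), r² = 153/4 = 38.25.
Diameter = 2r = 2√(38.25) ≈ 12.37.

12.37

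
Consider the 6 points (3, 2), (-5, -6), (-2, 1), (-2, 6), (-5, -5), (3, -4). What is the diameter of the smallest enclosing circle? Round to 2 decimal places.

A smallest enclosing disk is always determined by at most three of the input points on its boundary.
The minimum enclosing circle is determined by three boundary points: (-5, -6), (-2, 6), (3, -4).
Their circumcentre is (-13/6, -1/3) with r² = 1445/36.
The farthest remaining point (3, 2) is at distance² 1157/36 ≤ 1445/36.
Diameter = 2r = 2√(1445/36) ≈ 12.67.

12.67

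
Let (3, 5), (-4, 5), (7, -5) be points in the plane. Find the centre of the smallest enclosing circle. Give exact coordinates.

Call the three points A, B, C in the order given.
Side lengths²: AB² = 49, AC² = 116, BC² = 221.
Since BC² = 221 ≥ 116 + 49 = 165, the angle opposite BC is not acute, so the smallest enclosing circle has BC as diameter.
Centre = midpoint of BC = (1.5, 0), r² = 221/4 = 55.25.
Centre = (1.5, 0).

(1.5, 0)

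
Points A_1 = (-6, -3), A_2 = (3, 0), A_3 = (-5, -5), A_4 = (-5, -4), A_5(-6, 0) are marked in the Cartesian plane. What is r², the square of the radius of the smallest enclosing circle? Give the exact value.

The minimum enclosing circle is determined by three boundary points: A_2, A_3, A_5.
Their circumcentre is (-1.5, -1.7) with r² = 23.14.
The farthest remaining point A_1 is at distance² 21.94 ≤ 23.14.

23.14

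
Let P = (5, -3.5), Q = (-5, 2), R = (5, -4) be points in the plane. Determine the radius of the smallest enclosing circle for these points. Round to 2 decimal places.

Side lengths²: PQ² = 130.25, PR² = 0.25, QR² = 136.
Since QR² = 136 ≥ 130.25 + 0.25 = 130.5, the angle opposite QR is not acute, so the smallest enclosing circle has QR as diameter.
Centre = midpoint of QR = (0, -1), r² = 136/4 = 34.
r = √34 ≈ 5.83.

5.83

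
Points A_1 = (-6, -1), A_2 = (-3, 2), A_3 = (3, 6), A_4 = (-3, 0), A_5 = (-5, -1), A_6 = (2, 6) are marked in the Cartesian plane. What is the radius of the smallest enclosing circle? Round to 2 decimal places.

The minimum enclosing circle of a finite set is fixed by two of the points (as a diameter) or three (as a circumcircle).
The farthest pair is A_1–A_3 with squared distance 130. The circle on this segment as diameter has centre (-1.5, 2.5) and r² = 130/4 = 32.5.
Check A_2: distance² to centre = 2.5 ≤ 32.5, so it lies inside.
All remaining points lie in this disk, and no smaller disk contains both endpoints, so this is the minimum enclosing circle.
r = √(32.5) ≈ 5.70.

5.70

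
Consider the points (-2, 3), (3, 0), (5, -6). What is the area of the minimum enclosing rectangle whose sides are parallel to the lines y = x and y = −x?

In coordinates u = x + y, v = x − y the rectangle is axis-aligned; the map (x,y)→(u,v) scales areas by 2.
u-values: 1, 3, -1; range = 3 − (-1) = 4.
v-values: -5, 3, 11; range = 11 − (-5) = 16.
Area = (4 × 16) / 2 = 32.

32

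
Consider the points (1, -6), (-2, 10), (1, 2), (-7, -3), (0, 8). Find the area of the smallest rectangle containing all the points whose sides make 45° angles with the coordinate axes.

In coordinates u = x + y, v = x − y the rectangle is axis-aligned; the map (x,y)→(u,v) scales areas by 2.
u-values: -5, 8, 3, -10, 8; range = 8 − (-10) = 18.
v-values: 7, -12, -1, -4, -8; range = 7 − (-12) = 19.
Area = (18 × 19) / 2 = 171.

171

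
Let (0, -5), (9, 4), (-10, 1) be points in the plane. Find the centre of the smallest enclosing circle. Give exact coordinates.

(-0.5, 2.5)

Call the three points A, B, C in the order given.
Side lengths²: AB² = 162, AC² = 136, BC² = 370.
Since BC² = 370 ≥ 162 + 136 = 298, the angle opposite BC is not acute, so the smallest enclosing circle has BC as diameter.
Centre = midpoint of BC = (-0.5, 2.5), r² = 370/4 = 92.5.
Centre = (-0.5, 2.5).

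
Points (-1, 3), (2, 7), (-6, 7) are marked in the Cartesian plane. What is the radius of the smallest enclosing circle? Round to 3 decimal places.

Call the three points A, B, C in the order given.
Side lengths²: AB² = 25, AC² = 41, BC² = 64.
Since BC² = 64 < 41 + 25 = 66, the triangle is acute, so the smallest enclosing circle is the circumcircle.
Circumcentre = (-2, 6.875), r² = 16.015625.
r = √(16.015625) ≈ 4.002.

4.002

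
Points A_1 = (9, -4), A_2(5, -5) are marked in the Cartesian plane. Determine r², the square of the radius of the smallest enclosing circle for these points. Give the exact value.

The smallest circle enclosing two points has them as diameter endpoints.
Centre = midpoint = (7, -4.5); r² = |A_1A_2|²/4 = 17/4 = 4.25.

4.25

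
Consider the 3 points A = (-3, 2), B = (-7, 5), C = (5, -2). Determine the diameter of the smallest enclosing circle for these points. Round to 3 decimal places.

Side lengths²: AB² = 25, AC² = 80, BC² = 193.
Since BC² = 193 ≥ 80 + 25 = 105, the angle opposite BC is not acute, so the smallest enclosing circle has BC as diameter.
Centre = midpoint of BC = (-1, 1.5), r² = 193/4 = 48.25.
Diameter = 2r = 2√(48.25) ≈ 13.892.

13.892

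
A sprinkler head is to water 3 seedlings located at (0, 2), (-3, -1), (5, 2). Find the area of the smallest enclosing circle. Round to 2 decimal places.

57.33

Call the three points A, B, C in the order given.
Side lengths²: AB² = 18, AC² = 25, BC² = 73.
Since BC² = 73 ≥ 25 + 18 = 43, the angle opposite BC is not acute, so the smallest enclosing circle has BC as diameter.
Centre = midpoint of BC = (1, 0.5), r² = 73/4 = 18.25.
Area = π·r² = π·18.25 ≈ 57.33.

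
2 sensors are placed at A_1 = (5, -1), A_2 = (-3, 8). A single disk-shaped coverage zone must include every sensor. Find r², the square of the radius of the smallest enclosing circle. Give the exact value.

The smallest circle enclosing two points has them as diameter endpoints.
Centre = midpoint = (1, 3.5); r² = |A_1A_2|²/4 = 145/4 = 36.25.

36.25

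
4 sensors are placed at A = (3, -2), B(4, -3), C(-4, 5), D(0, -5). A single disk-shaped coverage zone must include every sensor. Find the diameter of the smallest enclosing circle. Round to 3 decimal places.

By Welzl's lemma the MEC is supported by two points (diametrically opposite) or three points (on a circumcircle).
The minimum enclosing circle is determined by three boundary points: B, C, D.
Their circumcentre is (-1/3, 2/3) with r² = 290/9.
The farthest remaining point A is at distance² 164/9 ≤ 290/9.
Diameter = 2r = 2√(290/9) ≈ 11.353.

11.353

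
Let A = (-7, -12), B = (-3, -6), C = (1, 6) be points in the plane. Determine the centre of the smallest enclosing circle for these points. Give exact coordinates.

Side lengths²: AB² = 52, AC² = 388, BC² = 160.
Since AC² = 388 ≥ 160 + 52 = 212, the angle opposite AC is not acute, so the smallest enclosing circle has AC as diameter.
Centre = midpoint of AC = (-3, -3), r² = 388/4 = 97.
Centre = (-3, -3).

(-3, -3)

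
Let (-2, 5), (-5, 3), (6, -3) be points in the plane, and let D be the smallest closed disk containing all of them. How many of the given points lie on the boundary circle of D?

Call the three points A, B, C in the order given.
Side lengths²: AB² = 13, AC² = 128, BC² = 157.
Since BC² = 157 ≥ 128 + 13 = 141, the angle opposite BC is not acute, so the smallest enclosing circle has BC as diameter.
Centre = midpoint of BC = (0.5, 0), r² = 157/4 = 39.25.
The points at distance exactly r from the centre are (-5, 3), (6, -3) — 2 points.

2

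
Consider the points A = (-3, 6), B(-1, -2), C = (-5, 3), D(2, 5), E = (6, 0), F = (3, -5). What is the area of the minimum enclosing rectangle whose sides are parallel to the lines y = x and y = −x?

In coordinates u = x + y, v = x − y the rectangle is axis-aligned; the map (x,y)→(u,v) scales areas by 2.
u-values: 3, -3, -2, 7, 6, -2; range = 7 − (-3) = 10.
v-values: -9, 1, -8, -3, 6, 8; range = 8 − (-9) = 17.
Area = (10 × 17) / 2 = 85.

85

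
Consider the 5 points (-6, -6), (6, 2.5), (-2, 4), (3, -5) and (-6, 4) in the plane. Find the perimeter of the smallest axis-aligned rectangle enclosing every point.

44

Width = max x − min x = 6 − (-6) = 12.
Height = max y − min y = 4 − (-6) = 10.
Perimeter = 2(12 + 10) = 44.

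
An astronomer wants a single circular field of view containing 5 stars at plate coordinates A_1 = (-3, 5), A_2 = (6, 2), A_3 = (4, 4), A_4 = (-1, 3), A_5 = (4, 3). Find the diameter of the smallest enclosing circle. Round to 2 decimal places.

By Welzl's lemma the MEC is supported by two points (diametrically opposite) or three points (on a circumcircle).
The farthest pair is A_1–A_2 with squared distance 90. The circle on this segment as diameter has centre (1.5, 3.5) and r² = 90/4 = 22.5.
Check A_3: distance² to centre = 6.5 ≤ 22.5, so it lies inside.
All remaining points lie in this disk, and no smaller disk contains both endpoints, so this is the minimum enclosing circle.
Diameter = 2r = 2√(22.5) ≈ 9.49.

9.49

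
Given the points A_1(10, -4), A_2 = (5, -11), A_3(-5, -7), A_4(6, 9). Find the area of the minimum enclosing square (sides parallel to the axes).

400

The bounding box has width 15 and height 20.
An axis-aligned square enclosing the set must have side ≥ max(width, height).
So the minimum side is max(15, 20) = 20.
Area = 20² = 400.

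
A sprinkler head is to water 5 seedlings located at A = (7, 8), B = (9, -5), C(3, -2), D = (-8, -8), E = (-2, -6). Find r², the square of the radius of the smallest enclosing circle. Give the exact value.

The minimum enclosing circle of a finite set is fixed by two of the points (as a diameter) or three (as a circumcircle).
The farthest pair is A–D with squared distance 481. The circle on this segment as diameter has centre (-0.5, 0) and r² = 481/4 = 120.25.
Check B: distance² to centre = 115.25 ≤ 120.25, so it lies inside.
All remaining points lie in this disk, and no smaller disk contains both endpoints, so this is the minimum enclosing circle.

120.25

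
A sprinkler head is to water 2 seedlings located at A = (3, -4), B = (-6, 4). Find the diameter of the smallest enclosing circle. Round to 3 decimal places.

The smallest circle enclosing two points has them as diameter endpoints.
Centre = midpoint = (-1.5, 0); r² = |AB|²/4 = 145/4 = 36.25.
Diameter = 2r = 2√(36.25) ≈ 12.042.

12.042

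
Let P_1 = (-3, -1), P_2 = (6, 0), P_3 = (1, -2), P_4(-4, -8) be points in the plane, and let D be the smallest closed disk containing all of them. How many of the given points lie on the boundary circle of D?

The minimum enclosing circle of a finite set is fixed by two of the points (as a diameter) or three (as a circumcircle).
The farthest pair is P_2–P_4 with squared distance 164. The circle on this segment as diameter has centre (1, -4) and r² = 164/4 = 41.
Check P_1: distance² to centre = 25 ≤ 41, so it lies inside.
All remaining points lie in this disk, and no smaller disk contains both endpoints, so this is the minimum enclosing circle.
The points at distance exactly r from the centre are P_2, P_4 — 2 points.

2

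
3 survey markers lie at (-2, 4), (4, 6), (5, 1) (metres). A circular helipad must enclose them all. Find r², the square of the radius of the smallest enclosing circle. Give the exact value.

14.7265625

Call the three points A, B, C in the order given.
Side lengths²: AB² = 40, AC² = 58, BC² = 26.
Since AC² = 58 < 40 + 26 = 66, the triangle is acute, so the smallest enclosing circle is the circumcircle.
Circumcentre = (1.6875, 2.9375), r² = 14.7265625.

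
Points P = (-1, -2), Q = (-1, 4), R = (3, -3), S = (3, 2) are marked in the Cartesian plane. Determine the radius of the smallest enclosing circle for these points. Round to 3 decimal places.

A smallest enclosing disk is always determined by at most three of the input points on its boundary.
The farthest pair is Q–R with squared distance 65. The circle on this segment as diameter has centre (1, 0.5) and r² = 65/4 = 16.25.
Check P: distance² to centre = 10.25 ≤ 16.25, so it lies inside.
All remaining points lie in this disk, and no smaller disk contains both endpoints, so this is the minimum enclosing circle.
r = √(16.25) ≈ 4.031.

4.031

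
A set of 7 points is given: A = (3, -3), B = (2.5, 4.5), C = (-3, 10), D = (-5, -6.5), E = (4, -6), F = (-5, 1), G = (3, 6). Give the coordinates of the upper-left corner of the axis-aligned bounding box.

x-range [-5, 4], y-range [-6.5, 10].
The upper-left corner is (-5, 10).

(-5, 10)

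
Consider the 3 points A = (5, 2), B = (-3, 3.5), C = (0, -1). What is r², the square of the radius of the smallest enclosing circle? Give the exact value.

Side lengths²: AB² = 66.25, AC² = 34, BC² = 29.25.
Since AB² = 66.25 ≥ 34 + 29.25 = 63.25, the angle opposite AB is not acute, so the smallest enclosing circle has AB as diameter.
Centre = midpoint of AB = (1, 2.75), r² = 66.25/4 = 16.5625.

16.5625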